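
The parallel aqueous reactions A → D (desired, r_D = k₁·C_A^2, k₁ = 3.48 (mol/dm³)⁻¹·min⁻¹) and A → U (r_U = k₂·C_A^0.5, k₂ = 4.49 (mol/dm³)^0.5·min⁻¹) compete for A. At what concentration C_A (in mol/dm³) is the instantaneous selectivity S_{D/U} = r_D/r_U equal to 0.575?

0.820 mol/dm³

S_{D/U} = (k₁/k₂)·C_A^1.5 ⇒ C_A = (S·k₂/k₁)^(1/1.5).
= (0.575×4.49/3.48)^(0.6667) = (0.7419)^(0.6667) = 0.820 mol/dm³.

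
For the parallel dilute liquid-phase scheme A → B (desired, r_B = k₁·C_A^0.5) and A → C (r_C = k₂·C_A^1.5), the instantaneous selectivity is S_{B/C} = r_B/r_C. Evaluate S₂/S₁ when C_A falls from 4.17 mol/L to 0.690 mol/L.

6.04

S_{B/C} = (k₁/k₂)·C_A⁻¹, so S₂/S₁ = (C_{A,2}/C_{A,1})⁻¹.
= 4.17/0.690 = 6.04.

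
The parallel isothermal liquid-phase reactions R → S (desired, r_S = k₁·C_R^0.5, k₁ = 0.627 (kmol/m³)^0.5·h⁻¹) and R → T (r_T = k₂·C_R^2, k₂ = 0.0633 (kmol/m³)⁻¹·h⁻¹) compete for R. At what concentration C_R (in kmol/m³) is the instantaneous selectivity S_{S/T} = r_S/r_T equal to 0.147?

16.6 kmol/m³

S_{S/T} = (k₁/k₂)·C_R^-1.5 ⇒ C_R = (S·k₂/k₁)^(1/(-1.5)).
= (0.147×0.0633/0.627)^(-0.6667) = (0.01484)^(-0.6667) = 16.6 kmol/m³.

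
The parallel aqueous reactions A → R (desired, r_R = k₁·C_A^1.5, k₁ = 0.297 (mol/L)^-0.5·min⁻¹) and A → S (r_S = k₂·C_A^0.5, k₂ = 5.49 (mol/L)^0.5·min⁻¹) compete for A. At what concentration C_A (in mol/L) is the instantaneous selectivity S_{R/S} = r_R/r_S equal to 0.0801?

S_{R/S} = (k₁/k₂)·C_A ⇒ C_A = S·k₂/k₁.
= 0.0801×5.49/0.297 = 1.48 mol/L.

1.48 mol/L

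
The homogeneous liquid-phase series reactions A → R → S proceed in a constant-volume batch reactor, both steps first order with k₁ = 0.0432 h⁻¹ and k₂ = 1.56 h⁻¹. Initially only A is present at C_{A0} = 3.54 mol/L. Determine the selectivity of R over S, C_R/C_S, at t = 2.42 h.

The intermediate concentration in a first-order A→B→C sequence is C_R = k₁C_{A0}(e^(−k₁t) − e^(−k₂t))/(k₂−k₁).
e^(−k₁t) = e^(−0.0432×2.42) = e^(−0.1045) = 0.9007; e^(−k₂t) = e^(−3.775) = 0.02293.
C_R = 0.0432×3.54/(1.56−0.0432) × (0.9007−0.02293) = 0.1008×0.8778 = 0.08850 mol/L.
C_A = C_{A0}e^(−k₁t) = 3.189 mol/L, so C_S = C_{A0}−C_A−C_R = 0.2629 mol/L; C_R/C_S = 0.337.

0.337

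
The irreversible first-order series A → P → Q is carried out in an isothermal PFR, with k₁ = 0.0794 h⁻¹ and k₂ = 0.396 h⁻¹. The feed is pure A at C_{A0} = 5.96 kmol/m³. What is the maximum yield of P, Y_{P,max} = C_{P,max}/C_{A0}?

0.134

Evaluating C_P at τ_opt = ln(k₂/k₁)/(k₂−k₁) gives C_{P,max}/C_{A0} = (k₁/k₂)^[k₂/(k₂−k₁)].
= (0.0794/0.396)^(0.396/(0.396−0.0794)) = (0.2005)^(1.251) = 0.1340.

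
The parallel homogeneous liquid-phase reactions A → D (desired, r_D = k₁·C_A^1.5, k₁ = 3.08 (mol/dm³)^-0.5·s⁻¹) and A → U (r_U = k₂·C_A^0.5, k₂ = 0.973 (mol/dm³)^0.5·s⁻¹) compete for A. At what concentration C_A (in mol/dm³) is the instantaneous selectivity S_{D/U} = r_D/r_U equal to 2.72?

S_{D/U} = (k₁/k₂)·C_A ⇒ C_A = S·k₂/k₁.
= 2.72×0.973/3.08 = 0.859 mol/dm³.

0.859 mol/dm³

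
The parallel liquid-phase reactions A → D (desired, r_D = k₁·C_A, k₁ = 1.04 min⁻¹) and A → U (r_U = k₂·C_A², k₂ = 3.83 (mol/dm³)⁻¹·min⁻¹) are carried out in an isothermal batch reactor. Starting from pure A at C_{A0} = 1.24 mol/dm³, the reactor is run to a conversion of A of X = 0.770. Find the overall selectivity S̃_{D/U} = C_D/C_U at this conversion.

0.397

C_A = C_{A0}(1−X) = 0.2852 mol/dm³.
Along a PFR/batch, dC_D/dC_A = −r_D/(r_D+r_U) = −k₁/(k₁+k₂·C_A).
Integrating from C_{A0} to C_A: C_D = (1.04/3.83)·ln[(1.04+3.83·1.24)/(1.04+3.83·0.285)] = 0.2715·ln(5.789/2.132) = 0.2712 mol/dm³.
C_U = (C_{A0}−C_A)−C_D = 0.6836 mol/dm³; S̃_{D/U} = 0.2712/0.6836 = 0.397.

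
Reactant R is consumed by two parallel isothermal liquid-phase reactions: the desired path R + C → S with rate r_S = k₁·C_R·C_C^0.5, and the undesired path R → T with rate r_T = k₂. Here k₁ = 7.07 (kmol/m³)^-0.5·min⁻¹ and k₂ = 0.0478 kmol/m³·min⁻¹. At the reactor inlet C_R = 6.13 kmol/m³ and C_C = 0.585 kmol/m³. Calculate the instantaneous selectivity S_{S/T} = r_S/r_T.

S_{S/T} = r_S/r_T = (k₁·C_R·C_C^0.5)/(k₂) = (k₁/k₂)·C_R·C_C^0.5.
= (7.07×6.130×0.5850^0.5) / (0.0478) = 33.15/0.04780 = 693.
Since the desired path is higher order in R, keeping C_R high (PFR or concentrated feed) favours S.

693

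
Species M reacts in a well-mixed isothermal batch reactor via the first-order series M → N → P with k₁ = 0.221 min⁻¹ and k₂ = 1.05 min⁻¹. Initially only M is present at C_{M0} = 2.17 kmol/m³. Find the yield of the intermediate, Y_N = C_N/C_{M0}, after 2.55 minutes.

0.133

For first-order series with pure M initially, C_N(t) = k₁C_{M0}/(k₂−k₁)·(e^(−k₁t) − e^(−k₂t)).
e^(−k₁t) = e^(−0.221×2.55) = e^(−0.5635) = 0.5692; e^(−k₂t) = e^(−2.677) = 0.06873.
C_N = 0.221×2.17/(1.05−0.221) × (0.5692−0.06873) = 0.5785×0.5005 = 0.2895 kmol/m³.
Y_N = C_N/C_{M0} = 0.2895/2.17 = 0.133.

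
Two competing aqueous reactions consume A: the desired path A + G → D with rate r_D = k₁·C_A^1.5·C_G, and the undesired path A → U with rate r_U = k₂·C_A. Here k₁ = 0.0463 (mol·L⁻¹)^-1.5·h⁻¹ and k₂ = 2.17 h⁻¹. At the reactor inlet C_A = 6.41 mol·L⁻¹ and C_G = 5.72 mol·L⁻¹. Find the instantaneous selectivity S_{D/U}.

S_{D/U} = r_D/r_U = (k₁·C_A^1.5·C_G)/(k₂·C_A) = (k₁/k₂)·C_A^0.5·C_G.
= (0.0463×6.410^1.5×5.720) / (2.17×6.410) = 4.298/13.91 = 0.309.

0.309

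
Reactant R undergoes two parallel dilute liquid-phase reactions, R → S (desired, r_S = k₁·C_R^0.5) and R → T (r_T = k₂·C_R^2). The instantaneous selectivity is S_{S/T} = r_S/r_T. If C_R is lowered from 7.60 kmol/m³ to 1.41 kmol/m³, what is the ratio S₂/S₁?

12.5

S_{S/T} = (k₁/k₂)·C_R^-1.5, so S₂/S₁ = (C_{R,2}/C_{R,1})^-1.5.
= (1.41/7.60)^(-1.5) = (0.1855)^(-1.5) = 12.5.
Selectivity toward S rises as C_R falls — low-concentration operation is favoured.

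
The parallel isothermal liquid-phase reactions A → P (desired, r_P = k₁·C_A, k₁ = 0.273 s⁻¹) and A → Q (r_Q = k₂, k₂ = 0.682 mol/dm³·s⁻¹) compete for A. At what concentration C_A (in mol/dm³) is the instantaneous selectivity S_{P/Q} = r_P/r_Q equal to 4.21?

S_{P/Q} = (k₁/k₂)·C_A ⇒ C_A = S·k₂/k₁.
= 4.21×0.682/0.273 = 10.5 mol/dm³.

10.5 mol/dm³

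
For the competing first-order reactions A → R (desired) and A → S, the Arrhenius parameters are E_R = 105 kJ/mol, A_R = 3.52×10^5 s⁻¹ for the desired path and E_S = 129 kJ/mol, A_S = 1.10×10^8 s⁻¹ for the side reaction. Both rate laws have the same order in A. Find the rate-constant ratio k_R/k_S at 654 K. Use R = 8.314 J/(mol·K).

With equal orders, S_{R/S} = k_R/k_S = (A_R/A_S)·exp[(E_S−E_R)/(RT)].
(E_S−E_R)/(RT) = (129−105)×10³/(8.314×654) = 24000/5437 = 4.414.
k_R/k_S = (3.52×10^5/1.10×10^8)·exp(4.414) = 0.003200 × 82.59 = 0.264.
Since E_R < E_S, lowering the temperature improves selectivity toward R.

0.264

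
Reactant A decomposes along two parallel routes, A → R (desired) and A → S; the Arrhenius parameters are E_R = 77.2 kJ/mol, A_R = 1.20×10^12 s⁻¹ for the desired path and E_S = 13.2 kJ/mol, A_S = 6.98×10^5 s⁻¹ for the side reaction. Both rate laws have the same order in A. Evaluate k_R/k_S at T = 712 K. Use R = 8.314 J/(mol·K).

34.7

Since both paths have the same order in A, the concentration cancels and S_{R/S} = k_R/k_S = (A_R/A_S)·exp[(E_S−E_R)/(RT)].
(E_S−E_R)/(RT) = (13.2−77.2)×10³/(8.314×712) = -64000/5920 = -10.81.
k_R/k_S = (1.20×10^12/6.98×10^5)·exp(-10.81) = 1.719×10^6 × 2.016×10^-5 = 34.7.
Since E_R > E_S, raising the temperature improves selectivity toward R.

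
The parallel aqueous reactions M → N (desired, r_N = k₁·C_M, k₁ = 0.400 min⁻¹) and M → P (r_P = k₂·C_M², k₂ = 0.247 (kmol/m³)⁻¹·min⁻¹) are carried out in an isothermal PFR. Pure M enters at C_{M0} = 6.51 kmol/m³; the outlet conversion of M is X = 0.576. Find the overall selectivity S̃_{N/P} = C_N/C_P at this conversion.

C_M = C_{M0}(1−X) = 2.760 kmol/m³.
Along a PFR/batch, dC_N/dC_M = −r_N/(r_N+r_P) = −k₁/(k₁+k₂·C_M).
Integrating from C_{M0} to C_M: C_N = (0.400/0.247)·ln[(0.400+0.247·6.51)/(0.400+0.247·2.76)] = 1.619·ln(2.008/1.082) = 1.002 kmol/m³.
C_P = (C_{M0}−C_M)−C_N = 2.748 kmol/m³; S̃_{N/P} = 1.002/2.748 = 0.364.

0.364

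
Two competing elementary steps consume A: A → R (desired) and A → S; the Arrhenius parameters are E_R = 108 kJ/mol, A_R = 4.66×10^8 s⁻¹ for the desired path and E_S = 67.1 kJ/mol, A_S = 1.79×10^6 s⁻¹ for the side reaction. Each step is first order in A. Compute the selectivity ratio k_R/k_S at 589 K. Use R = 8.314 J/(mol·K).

0.0614

Since both paths have the same order in A, the concentration cancels and S_{R/S} = k_R/k_S = (A_R/A_S)·exp[(E_S−E_R)/(RT)].
(E_S−E_R)/(RT) = (67.1−108)×10³/(8.314×589) = -40900/4897 = -8.352.
k_R/k_S = (4.66×10^8/1.79×10^6)·exp(-8.352) = 260.3 × 2.359×10^-4 = 0.0614.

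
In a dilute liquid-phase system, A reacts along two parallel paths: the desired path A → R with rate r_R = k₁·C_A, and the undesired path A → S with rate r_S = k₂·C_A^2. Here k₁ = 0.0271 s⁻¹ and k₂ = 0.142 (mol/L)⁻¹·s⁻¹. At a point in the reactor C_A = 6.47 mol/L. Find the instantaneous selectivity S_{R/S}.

0.0295

S_{R/S} = r_R/r_S = (k₁·C_A)/(k₂·C_A^2) = (k₁/k₂)·C_A⁻¹.
= (0.0271×6.470) / (0.142×6.470^2) = 0.1753/5.944 = 0.0295.
The undesired path is higher order in A, so low C_A (CSTR or dilute feed) favours R.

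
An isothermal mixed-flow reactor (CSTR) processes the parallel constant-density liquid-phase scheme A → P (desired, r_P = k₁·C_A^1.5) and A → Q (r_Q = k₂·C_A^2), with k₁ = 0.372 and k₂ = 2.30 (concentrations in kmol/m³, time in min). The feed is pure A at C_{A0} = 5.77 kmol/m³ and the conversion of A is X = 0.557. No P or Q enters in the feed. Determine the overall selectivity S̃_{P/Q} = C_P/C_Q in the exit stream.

Exit C_A = C_{A0}(1−X) = 5.77×0.443 = 2.556 kmol/m³.
Rates in a CSTR are evaluated at the outlet concentration: r_P = 0.372×2.556^1.5 = 1.520, r_Q = 2.30×2.556^2 = 15.03.
Overall selectivity = C_P/C_Q = r_Pτ/(r_Qτ) = r_P/r_Q = 0.101.

0.101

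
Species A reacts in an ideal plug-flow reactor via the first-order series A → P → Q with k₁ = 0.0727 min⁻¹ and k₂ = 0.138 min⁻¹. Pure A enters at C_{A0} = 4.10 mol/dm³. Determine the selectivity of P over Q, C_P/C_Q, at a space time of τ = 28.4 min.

0.158

For first-order series with pure A initially, C_P(τ) = k₁C_{A0}/(k₂−k₁)·(e^(−k₁τ) − e^(−k₂τ)).
e^(−k₁τ) = e^(−0.0727×28.4) = e^(−2.065) = 0.1269; e^(−k₂τ) = e^(−3.919) = 0.01986.
C_P = 0.0727×4.10/(0.138−0.0727) × (0.1269−0.01986) = 4.565×0.1070 = 0.4884 mol/dm³.
C_A = C_{A0}e^(−k₁τ) = 0.5201 mol/dm³, so C_Q = C_{A0}−C_A−C_P = 3.091 mol/dm³; C_P/C_Q = 0.158.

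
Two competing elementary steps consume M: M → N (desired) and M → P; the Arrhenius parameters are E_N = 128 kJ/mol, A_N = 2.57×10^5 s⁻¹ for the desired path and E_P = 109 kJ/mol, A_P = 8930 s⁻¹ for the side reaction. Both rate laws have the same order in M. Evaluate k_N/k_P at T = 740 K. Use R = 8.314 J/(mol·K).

Since both paths have the same order in M, the concentration cancels and S_{N/P} = k_N/k_P = (A_N/A_P)·exp[(E_P−E_N)/(RT)].
(E_P−E_N)/(RT) = (109−128)×10³/(8.314×740) = -19000/6152 = -3.088.
k_N/k_P = (2.57×10^5/8930)·exp(-3.088) = 28.78 × 0.04558 = 1.31.

1.31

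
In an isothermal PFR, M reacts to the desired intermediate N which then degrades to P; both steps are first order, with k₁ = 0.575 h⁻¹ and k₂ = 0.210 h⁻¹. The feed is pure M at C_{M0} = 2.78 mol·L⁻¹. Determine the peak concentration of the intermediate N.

For a first-order series the maximum intermediate yield is C_{N,max}/C_{M0} = (k₁/k₂)^[k₂/(k₂−k₁)].
= (0.575/0.210)^(0.210/(0.210−0.575)) = (2.738)^(-0.5753) = 0.5602.
C_{N,max} = 0.5602×2.78 = 1.56 mol·L⁻¹.

1.56 mol·L⁻¹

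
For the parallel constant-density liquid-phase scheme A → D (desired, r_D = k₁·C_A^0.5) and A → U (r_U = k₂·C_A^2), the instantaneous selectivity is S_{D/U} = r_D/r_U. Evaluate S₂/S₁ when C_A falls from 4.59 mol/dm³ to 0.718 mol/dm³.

S_{D/U} = (k₁/k₂)·C_A^-1.5, so S₂/S₁ = (C_{A,2}/C_{A,1})^-1.5.
= (0.718/4.59)^(-1.5) = (0.1564)^(-1.5) = 16.2.
Selectivity toward D rises as C_A falls — low-concentration operation is favoured.

16.2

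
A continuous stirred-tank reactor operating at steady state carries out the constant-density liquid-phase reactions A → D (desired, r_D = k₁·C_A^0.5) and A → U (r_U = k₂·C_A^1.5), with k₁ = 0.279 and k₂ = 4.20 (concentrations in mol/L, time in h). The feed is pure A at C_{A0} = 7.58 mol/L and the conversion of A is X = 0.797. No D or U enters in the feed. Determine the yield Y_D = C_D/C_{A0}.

0.0330

Exit C_A = C_{A0}(1−X) = 7.58×0.203 = 1.539 mol/L.
In a CSTR the entire volume is at exit conditions, so r_D = 0.279×1.539^0.5 = 0.3461 and r_U = 4.20×1.539^1.5 = 8.017.
Fraction of consumed A going to D: r_D/(r_D+r_U) = 0.04138.
C_D = 0.04138·C_{A0}·X = 0.04138×7.58×0.797 = 0.250 mol/L; Y_D = C_D/C_{A0} = 0.0330.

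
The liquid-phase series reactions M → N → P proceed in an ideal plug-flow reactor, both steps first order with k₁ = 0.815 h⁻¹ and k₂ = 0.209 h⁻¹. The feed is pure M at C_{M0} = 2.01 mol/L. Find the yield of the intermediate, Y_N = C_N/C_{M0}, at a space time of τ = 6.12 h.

0.365

Solving the coupled first-order balances gives C_N(τ) = [k₁/(k₂−k₁)]·C_{M0}·(e^(−k₁τ) − e^(−k₂τ)).
e^(−k₁τ) = e^(−0.815×6.12) = e^(−4.988) = 0.006821; e^(−k₂τ) = e^(−1.279) = 0.2783.
C_N = 0.815×2.01/(0.209−0.815) × (0.006821−0.2783) = (-2.703)×(-0.2715) = 0.7338 mol/L.
Y_N = C_N/C_{M0} = 0.7338/2.01 = 0.365.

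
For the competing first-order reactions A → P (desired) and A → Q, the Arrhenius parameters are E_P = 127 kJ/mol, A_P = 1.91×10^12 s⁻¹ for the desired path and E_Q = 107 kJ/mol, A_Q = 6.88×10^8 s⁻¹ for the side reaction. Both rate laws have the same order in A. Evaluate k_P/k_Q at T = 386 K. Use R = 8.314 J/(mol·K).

With equal orders, S_{P/Q} = k_P/k_Q = (A_P/A_Q)·exp[(E_Q−E_P)/(RT)].
(E_Q−E_P)/(RT) = (107−127)×10³/(8.314×386) = -20000/3209 = -6.232.
k_P/k_Q = (1.91×10^12/6.88×10^8)·exp(-6.232) = 2776 × 0.001965 = 5.46.
Since E_P > E_Q, raising the temperature improves selectivity toward P.

5.46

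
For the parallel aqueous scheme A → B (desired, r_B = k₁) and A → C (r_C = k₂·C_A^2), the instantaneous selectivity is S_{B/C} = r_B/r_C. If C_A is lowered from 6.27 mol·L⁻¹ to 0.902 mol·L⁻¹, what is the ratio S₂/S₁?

48.3

S_{B/C} = (k₁/k₂)·C_A^-2, so S₂/S₁ = (C_{A,2}/C_{A,1})^-2.
= (0.902/6.27)^(-2) = (0.1439)^(-2) = 48.3.
Selectivity toward B rises as C_A falls — low-concentration operation is favoured.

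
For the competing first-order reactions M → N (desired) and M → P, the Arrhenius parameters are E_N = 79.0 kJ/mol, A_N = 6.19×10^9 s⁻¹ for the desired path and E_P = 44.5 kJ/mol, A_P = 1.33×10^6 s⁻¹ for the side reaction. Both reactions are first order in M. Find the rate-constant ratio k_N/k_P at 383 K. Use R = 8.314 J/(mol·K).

k_N/k_P = (A_N/A_P)·exp[−(E_N−E_P)/(RT)] = (A_N/A_P)·exp[(E_P−E_N)/(RT)].
(E_P−E_N)/(RT) = (44.5−79.0)×10³/(8.314×383) = -34500/3184 = -10.83.
k_N/k_P = (6.19×10^9/1.33×10^6)·exp(-10.83) = 4654 × 1.971×10^-5 = 0.0917.

0.0917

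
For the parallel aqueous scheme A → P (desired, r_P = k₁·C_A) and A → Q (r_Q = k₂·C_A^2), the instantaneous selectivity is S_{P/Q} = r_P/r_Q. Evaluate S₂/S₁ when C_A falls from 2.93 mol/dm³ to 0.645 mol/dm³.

4.54

S_{P/Q} = (k₁/k₂)·C_A⁻¹, so S₂/S₁ = (C_{A,2}/C_{A,1})⁻¹.
= 2.93/0.645 = 4.54.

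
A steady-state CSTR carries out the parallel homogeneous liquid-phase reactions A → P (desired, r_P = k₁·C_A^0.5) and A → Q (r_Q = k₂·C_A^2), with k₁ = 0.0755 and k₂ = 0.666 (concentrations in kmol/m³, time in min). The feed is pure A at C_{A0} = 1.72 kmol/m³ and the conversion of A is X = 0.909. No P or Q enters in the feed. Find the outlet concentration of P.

1.01 kmol/m³

Exit C_A = C_{A0}(1−X) = 1.72×0.0910 = 0.1565 kmol/m³.
Rates in a CSTR are evaluated at the outlet concentration: r_P = 0.0755×0.1565^0.5 = 0.02987, r_Q = 0.666×0.1565^2 = 0.01632.
Fraction of consumed A going to P: r_P/(r_P+r_Q) = 0.6467.
C_P = 0.6467·C_{A0}·X = 0.6467×1.72×0.909 = 1.01 kmol/m³.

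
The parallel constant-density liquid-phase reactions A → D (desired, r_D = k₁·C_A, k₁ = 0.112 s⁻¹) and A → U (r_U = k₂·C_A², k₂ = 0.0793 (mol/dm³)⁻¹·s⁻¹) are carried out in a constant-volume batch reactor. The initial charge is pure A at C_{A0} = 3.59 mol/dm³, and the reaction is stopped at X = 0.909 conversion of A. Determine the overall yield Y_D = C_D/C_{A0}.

C_A = C_{A0}(1−X) = 0.3267 mol/dm³.
Along a PFR/batch, dC_D/dC_A = −r_D/(r_D+r_U) = −k₁/(k₁+k₂·C_A).
Integrating from C_{A0} to C_A: C_D = (0.112/0.0793)·ln[(0.112+0.0793·3.59)/(0.112+0.0793·0.327)] = 1.412·ln(0.3967/0.1379) = 1.492 mol/dm³.
Y_D = C_D/C_{A0} = 1.492/3.59 = 0.416.

0.416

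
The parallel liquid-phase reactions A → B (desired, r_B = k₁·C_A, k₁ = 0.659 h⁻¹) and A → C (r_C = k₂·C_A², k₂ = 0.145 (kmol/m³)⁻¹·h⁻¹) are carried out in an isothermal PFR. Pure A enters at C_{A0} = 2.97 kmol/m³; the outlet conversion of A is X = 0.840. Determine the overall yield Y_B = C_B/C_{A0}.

C_A = C_{A0}(1−X) = 0.4752 kmol/m³.
Along a PFR/batch, dC_B/dC_A = −r_B/(r_B+r_C) = −k₁/(k₁+k₂·C_A).
Integrating from C_{A0} to C_A: C_B = (0.659/0.145)·ln[(0.659+0.145·2.97)/(0.659+0.145·0.475)] = 4.545·ln(1.090/0.7279) = 1.834 kmol/m³.
Y_B = C_B/C_{A0} = 1.834/2.97 = 0.617.

0.617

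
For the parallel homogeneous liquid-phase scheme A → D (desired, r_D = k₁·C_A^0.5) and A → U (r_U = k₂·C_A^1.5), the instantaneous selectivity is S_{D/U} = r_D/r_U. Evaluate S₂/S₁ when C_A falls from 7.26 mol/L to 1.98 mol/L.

S_{D/U} = (k₁/k₂)·C_A⁻¹, so S₂/S₁ = (C_{A,2}/C_{A,1})⁻¹.
= 7.26/1.98 = 3.67.
Selectivity toward D rises as C_A falls — low-concentration operation is favoured.

3.67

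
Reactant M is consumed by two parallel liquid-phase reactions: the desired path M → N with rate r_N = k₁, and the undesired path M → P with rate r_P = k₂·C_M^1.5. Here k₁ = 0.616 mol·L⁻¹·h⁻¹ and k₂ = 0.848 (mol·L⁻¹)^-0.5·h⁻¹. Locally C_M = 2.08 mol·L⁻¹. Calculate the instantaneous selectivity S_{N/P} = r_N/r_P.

S_{N/P} = r_N/r_P = (k₁)/(k₂·C_M^1.5) = (k₁/k₂)·C_M^-1.5.
= (0.616) / (0.848×2.080^1.5) = 0.6160/2.544 = 0.242.
The undesired path is higher order in M, so low C_M (CSTR or dilute feed) favours N.

0.242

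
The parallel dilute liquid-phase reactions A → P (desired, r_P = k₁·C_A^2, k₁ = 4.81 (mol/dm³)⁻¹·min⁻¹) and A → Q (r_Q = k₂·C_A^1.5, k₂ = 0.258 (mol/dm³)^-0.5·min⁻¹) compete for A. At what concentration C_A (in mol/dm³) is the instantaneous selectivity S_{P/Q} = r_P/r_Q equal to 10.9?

0.342 mol/dm³

S_{P/Q} = (k₁/k₂)·C_A^0.5 ⇒ C_A = (S·k₂/k₁)^(2).
= (10.9×0.258/4.81)^(2) = (0.5847)^(2) = 0.342 mol/dm³.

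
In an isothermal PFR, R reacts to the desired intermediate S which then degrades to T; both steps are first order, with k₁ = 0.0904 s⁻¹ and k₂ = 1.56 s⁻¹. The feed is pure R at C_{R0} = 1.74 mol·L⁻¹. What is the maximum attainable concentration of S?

0.0846 mol·L⁻¹

Evaluating C_S at τ_opt = ln(k₂/k₁)/(k₂−k₁) gives C_{S,max}/C_{R0} = (k₁/k₂)^[k₂/(k₂−k₁)].
= (0.0904/1.56)^(1.56/(1.56−0.0904)) = (0.05795)^(1.062) = 0.04864.
C_{S,max} = 0.04864×1.74 = 0.0846 mol·L⁻¹.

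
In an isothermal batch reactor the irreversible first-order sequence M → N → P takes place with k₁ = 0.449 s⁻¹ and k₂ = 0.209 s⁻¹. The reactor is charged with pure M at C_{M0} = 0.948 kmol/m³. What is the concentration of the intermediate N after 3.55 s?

0.484 kmol/m³

The intermediate concentration in a first-order A→B→C sequence is C_N = k₁C_{M0}(e^(−k₁t) − e^(−k₂t))/(k₂−k₁).
e^(−k₁t) = e^(−0.449×3.55) = e^(−1.594) = 0.2031; e^(−k₂t) = e^(−0.7419) = 0.4762.
C_N = 0.449×0.948/(0.209−0.449) × (0.2031−0.4762) = (-1.774)×(-0.2731) = 0.4843 kmol/m³.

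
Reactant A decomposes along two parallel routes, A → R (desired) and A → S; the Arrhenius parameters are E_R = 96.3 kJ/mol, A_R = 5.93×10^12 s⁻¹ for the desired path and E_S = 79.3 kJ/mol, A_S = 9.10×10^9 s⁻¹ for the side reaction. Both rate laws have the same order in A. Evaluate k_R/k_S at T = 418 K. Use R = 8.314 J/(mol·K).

4.89

With equal orders, S_{R/S} = k_R/k_S = (A_R/A_S)·exp[(E_S−E_R)/(RT)].
(E_S−E_R)/(RT) = (79.3−96.3)×10³/(8.314×418) = -17000/3475 = -4.892.
k_R/k_S = (5.93×10^12/9.10×10^9)·exp(-4.892) = 651.6 × 0.007508 = 4.89.
Since E_R > E_S, raising the temperature improves selectivity toward R.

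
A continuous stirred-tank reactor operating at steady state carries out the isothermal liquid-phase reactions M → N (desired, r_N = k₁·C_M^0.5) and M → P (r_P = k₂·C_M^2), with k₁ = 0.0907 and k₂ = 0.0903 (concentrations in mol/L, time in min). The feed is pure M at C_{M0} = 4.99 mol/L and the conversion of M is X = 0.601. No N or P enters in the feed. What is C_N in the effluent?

Exit C_M = C_{M0}(1−X) = 4.99×0.399 = 1.991 mol/L.
Rates in a CSTR are evaluated at the outlet concentration: r_N = 0.0907×1.991^0.5 = 0.1280, r_P = 0.0903×1.991^2 = 0.3580.
Fraction of consumed M going to N: r_N/(r_N+r_P) = 0.2634.
C_N = 0.2634·C_{M0}·X = 0.2634×4.99×0.601 = 0.790 mol/L.

0.790 mol/L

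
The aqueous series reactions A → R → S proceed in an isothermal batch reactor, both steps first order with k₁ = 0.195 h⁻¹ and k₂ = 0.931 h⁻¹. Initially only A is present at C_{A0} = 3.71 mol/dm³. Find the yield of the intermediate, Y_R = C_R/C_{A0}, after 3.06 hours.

The intermediate concentration in a first-order A→B→C sequence is C_R = k₁C_{A0}(e^(−k₁t) − e^(−k₂t))/(k₂−k₁).
e^(−k₁t) = e^(−0.195×3.06) = e^(−0.5967) = 0.5506; e^(−k₂t) = e^(−2.849) = 0.05791.
C_R = 0.195×3.71/(0.931−0.195) × (0.5506−0.05791) = 0.9829×0.4927 = 0.4843 mol/dm³.
Y_R = C_R/C_{A0} = 0.4843/3.71 = 0.131.

0.131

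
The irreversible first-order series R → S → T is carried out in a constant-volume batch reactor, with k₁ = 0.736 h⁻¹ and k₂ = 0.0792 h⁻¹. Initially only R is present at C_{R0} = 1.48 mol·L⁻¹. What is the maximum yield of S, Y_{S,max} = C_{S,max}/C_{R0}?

0.764

For a first-order series the maximum intermediate yield is C_{S,max}/C_{R0} = (k₁/k₂)^[k₂/(k₂−k₁)].
= (0.736/0.0792)^(0.0792/(0.0792−0.736)) = (9.293)^(-0.1206) = 0.7643.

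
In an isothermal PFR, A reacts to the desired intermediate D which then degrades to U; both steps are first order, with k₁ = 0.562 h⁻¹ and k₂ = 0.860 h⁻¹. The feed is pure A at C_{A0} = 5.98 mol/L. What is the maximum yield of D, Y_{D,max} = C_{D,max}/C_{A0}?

For a first-order series the maximum intermediate yield is C_{D,max}/C_{A0} = (k₁/k₂)^[k₂/(k₂−k₁)].
= (0.562/0.860)^(0.860/(0.860−0.562)) = (0.6535)^(2.886) = 0.2930.

0.293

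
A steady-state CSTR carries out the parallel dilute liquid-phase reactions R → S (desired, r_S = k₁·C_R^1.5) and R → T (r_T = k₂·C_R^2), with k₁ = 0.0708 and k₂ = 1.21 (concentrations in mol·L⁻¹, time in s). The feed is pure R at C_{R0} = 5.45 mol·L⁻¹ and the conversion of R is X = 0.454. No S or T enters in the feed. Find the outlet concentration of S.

Exit C_R = C_{R0}(1−X) = 5.45×0.546 = 2.976 mol·L⁻¹.
Rates in a CSTR are evaluated at the outlet concentration: r_S = 0.0708×2.976^1.5 = 0.3634, r_T = 1.21×2.976^2 = 10.71.
Fraction of consumed R going to S: r_S/(r_S+r_T) = 0.03281.
C_S = 0.03281·C_{R0}·X = 0.03281×5.45×0.454 = 0.0812 mol·L⁻¹.

0.0812 mol·L⁻¹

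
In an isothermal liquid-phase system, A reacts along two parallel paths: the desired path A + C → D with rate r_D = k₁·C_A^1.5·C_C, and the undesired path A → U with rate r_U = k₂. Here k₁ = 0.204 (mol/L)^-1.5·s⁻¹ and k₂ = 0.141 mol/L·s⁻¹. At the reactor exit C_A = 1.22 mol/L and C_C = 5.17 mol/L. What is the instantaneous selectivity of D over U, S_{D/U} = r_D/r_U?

10.1

S_{D/U} = r_D/r_U = (k₁·C_A^1.5·C_C)/(k₂) = (k₁/k₂)·C_A^1.5·C_C.
= (0.204×1.220^1.5×5.170) / (0.141) = 1.421/0.1410 = 10.1.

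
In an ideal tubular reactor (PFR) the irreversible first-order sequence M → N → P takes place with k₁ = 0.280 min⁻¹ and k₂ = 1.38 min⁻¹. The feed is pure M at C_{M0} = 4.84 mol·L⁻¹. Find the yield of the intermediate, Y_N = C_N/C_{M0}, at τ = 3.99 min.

0.0823

The intermediate concentration in a first-order A→B→C sequence is C_N = k₁C_{M0}(e^(−k₁τ) − e^(−k₂τ))/(k₂−k₁).
e^(−k₁τ) = e^(−0.280×3.99) = e^(−1.117) = 0.3272; e^(−k₂τ) = e^(−5.506) = 0.004062.
C_N = 0.280×4.84/(1.38−0.280) × (0.3272−0.004062) = 1.232×0.3231 = 0.3981 mol·L⁻¹.
Y_N = C_N/C_{M0} = 0.3981/4.84 = 0.0823.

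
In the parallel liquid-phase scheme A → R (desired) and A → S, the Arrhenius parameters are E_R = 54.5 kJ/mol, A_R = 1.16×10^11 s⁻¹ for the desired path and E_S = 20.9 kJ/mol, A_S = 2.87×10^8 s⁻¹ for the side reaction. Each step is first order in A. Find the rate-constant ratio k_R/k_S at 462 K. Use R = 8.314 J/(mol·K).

0.0642

With equal orders, S_{R/S} = k_R/k_S = (A_R/A_S)·exp[(E_S−E_R)/(RT)].
(E_S−E_R)/(RT) = (20.9−54.5)×10³/(8.314×462) = -33600/3841 = -8.748.
k_R/k_S = (1.16×10^11/2.87×10^8)·exp(-8.748) = 404.2 × 1.588×10^-4 = 0.0642.
Since E_R > E_S, raising the temperature improves selectivity toward R.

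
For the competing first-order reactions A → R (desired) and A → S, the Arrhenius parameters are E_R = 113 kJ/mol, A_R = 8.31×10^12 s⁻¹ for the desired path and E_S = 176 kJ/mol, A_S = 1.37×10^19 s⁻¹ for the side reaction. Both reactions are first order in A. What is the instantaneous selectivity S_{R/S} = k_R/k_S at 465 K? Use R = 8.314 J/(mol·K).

With equal orders, S_{R/S} = k_R/k_S = (A_R/A_S)·exp[(E_S−E_R)/(RT)].
(E_S−E_R)/(RT) = (176−113)×10³/(8.314×465) = 63000/3866 = 16.30.
k_R/k_S = (8.31×10^12/1.37×10^19)·exp(16.30) = 6.066×10^-7 × 1.195×10^7 = 7.25.
Since E_R < E_S, lowering the temperature improves selectivity toward R.

7.25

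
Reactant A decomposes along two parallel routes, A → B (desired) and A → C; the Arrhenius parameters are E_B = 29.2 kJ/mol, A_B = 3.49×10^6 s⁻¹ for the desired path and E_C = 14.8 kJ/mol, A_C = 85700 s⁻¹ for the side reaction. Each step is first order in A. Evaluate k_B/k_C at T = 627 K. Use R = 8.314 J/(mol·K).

With equal orders, S_{B/C} = k_B/k_C = (A_B/A_C)·exp[(E_C−E_B)/(RT)].
(E_C−E_B)/(RT) = (14.8−29.2)×10³/(8.314×627) = -14400/5213 = -2.762.
k_B/k_C = (3.49×10^6/85700)·exp(-2.762) = 40.72 × 0.06314 = 2.57.

2.57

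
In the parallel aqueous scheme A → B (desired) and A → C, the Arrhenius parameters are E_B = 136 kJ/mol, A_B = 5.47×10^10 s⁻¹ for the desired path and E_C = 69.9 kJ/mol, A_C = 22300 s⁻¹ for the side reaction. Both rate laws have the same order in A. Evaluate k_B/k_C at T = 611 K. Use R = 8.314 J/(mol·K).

5.48

k_B/k_C = (A_B/A_C)·exp[−(E_B−E_C)/(RT)] = (A_B/A_C)·exp[(E_C−E_B)/(RT)].
(E_C−E_B)/(RT) = (69.9−136)×10³/(8.314×611) = -66100/5080 = -13.01.
k_B/k_C = (5.47×10^10/22300)·exp(-13.01) = 2.453×10^6 × 2.233×10^-6 = 5.48.
Since E_B > E_C, raising the temperature improves selectivity toward B.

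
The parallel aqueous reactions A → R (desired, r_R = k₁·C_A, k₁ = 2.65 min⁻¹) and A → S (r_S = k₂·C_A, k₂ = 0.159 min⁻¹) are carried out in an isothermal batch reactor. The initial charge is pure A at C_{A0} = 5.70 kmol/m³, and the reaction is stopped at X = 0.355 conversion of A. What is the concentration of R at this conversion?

C_A = C_{A0}(1−X) = 3.677 kmol/m³.
Both paths are first order in A, so the instantaneous fraction to R is constant: dC_R/d(−C_A) = k₁/(k₁+k₂) = 0.9434.
C_R = 0.9434·(C_{A0}−C_A) = 0.9434×2.023 = 1.91 kmol/m³.

1.91 kmol/m³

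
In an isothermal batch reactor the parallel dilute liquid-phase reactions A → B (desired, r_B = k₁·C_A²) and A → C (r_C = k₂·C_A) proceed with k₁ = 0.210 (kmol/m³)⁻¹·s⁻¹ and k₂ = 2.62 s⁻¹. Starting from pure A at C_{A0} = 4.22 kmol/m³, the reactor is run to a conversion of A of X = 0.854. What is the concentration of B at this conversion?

C_A = C_{A0}(1−X) = 0.6161 kmol/m³.
Along a PFR/batch, dC_C/dC_A = −r_C/(r_B+r_C) = −k₂/(k₂+k₁·C_A).
Integrating from C_{A0} to C_A: C_C = (2.62/0.210)·ln[(2.62+0.210·4.22)/(2.62+0.210·0.616)] = 12.48·ln(3.506/2.749) = 3.034 kmol/m³.
Then C_B = (C_{A0}−C_A) − C_C = 3.604 − 3.034 = 0.5702 kmol/m³.

0.570 kmol/m³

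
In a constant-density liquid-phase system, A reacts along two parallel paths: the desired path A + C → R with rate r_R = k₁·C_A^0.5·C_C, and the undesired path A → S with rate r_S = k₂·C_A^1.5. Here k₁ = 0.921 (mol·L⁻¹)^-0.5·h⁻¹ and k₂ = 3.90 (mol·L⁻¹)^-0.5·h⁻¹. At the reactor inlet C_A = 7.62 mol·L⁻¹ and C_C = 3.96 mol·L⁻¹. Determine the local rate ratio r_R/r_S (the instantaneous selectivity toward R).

0.123

S_{R/S} = r_R/r_S = (k₁·C_A^0.5·C_C)/(k₂·C_A^1.5) = (k₁/k₂)·C_A⁻¹·C_C.
= (0.921×7.620^0.5×3.960) / (3.90×7.620^1.5) = 10.07/82.03 = 0.123.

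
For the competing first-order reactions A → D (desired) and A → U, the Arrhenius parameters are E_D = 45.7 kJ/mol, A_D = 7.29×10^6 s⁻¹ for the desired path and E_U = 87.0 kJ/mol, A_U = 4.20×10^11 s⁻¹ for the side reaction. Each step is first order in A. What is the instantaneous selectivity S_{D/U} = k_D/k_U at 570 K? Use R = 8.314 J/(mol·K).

k_D/k_U = (A_D/A_U)·exp[−(E_D−E_U)/(RT)] = (A_D/A_U)·exp[(E_U−E_D)/(RT)].
(E_U−E_D)/(RT) = (87.0−45.7)×10³/(8.314×570) = 41300/4739 = 8.715.
k_D/k_U = (7.29×10^6/4.20×10^11)·exp(8.715) = 1.736×10^-5 × 6093 = 0.106.

0.106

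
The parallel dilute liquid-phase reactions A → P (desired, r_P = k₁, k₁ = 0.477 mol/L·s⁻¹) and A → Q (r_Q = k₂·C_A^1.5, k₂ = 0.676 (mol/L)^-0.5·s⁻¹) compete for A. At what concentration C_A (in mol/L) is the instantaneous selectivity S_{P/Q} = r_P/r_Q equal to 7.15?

S_{P/Q} = (k₁/k₂)·C_A^-1.5 ⇒ C_A = (S·k₂/k₁)^(1/(-1.5)).
= (7.15×0.676/0.477)^(-0.6667) = (10.13)^(-0.6667) = 0.214 mol/L.

0.214 mol/L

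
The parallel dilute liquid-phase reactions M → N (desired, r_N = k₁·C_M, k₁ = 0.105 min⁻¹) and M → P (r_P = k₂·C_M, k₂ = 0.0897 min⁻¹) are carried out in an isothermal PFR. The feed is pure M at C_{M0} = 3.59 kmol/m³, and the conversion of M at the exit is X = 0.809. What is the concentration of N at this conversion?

1.57 kmol/m³

C_M = C_{M0}(1−X) = 0.6857 kmol/m³.
Both paths are first order in M, so the instantaneous fraction to N is constant: dC_N/d(−C_M) = k₁/(k₁+k₂) = 0.5393.
C_N = 0.5393·(C_{M0}−C_M) = 0.5393×2.904 = 1.57 kmol/m³.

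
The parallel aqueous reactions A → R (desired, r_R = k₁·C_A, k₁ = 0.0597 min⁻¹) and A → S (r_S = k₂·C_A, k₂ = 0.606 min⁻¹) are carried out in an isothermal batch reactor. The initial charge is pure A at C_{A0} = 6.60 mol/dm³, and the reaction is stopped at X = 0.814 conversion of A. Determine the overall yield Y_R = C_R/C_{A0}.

0.0730

C_A = C_{A0}(1−X) = 1.228 mol/dm³.
Both paths are first order in A, so the instantaneous fraction to R is constant: dC_R/d(−C_A) = k₁/(k₁+k₂) = 0.08968.
C_R = 0.08968·(C_{A0}−C_A) = 0.08968×5.372 = 0.482 mol/dm³.
Y_R = C_R/C_{A0} = 0.4818/6.60 = 0.0730.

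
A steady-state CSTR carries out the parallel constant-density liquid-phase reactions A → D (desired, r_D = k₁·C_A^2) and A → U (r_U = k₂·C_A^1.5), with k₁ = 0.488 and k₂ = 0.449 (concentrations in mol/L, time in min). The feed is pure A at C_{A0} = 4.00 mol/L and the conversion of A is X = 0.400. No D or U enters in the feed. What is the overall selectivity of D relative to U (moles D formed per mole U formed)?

Exit C_A = C_{A0}(1−X) = 4.00×0.600 = 2.400 mol/L.
In a CSTR the entire volume is at exit conditions, so r_D = 0.488×2.400^2 = 2.811 and r_U = 0.449×2.400^1.5 = 1.669.
Overall selectivity = C_D/C_U = r_Dτ/(r_Uτ) = r_D/r_U = 1.68.

1.68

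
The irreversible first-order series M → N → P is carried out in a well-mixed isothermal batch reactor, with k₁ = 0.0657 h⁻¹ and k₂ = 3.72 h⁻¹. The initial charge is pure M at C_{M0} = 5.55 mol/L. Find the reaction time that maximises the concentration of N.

1.10 h

For first-order series the maximum of C_N occurs at t_opt = ln(k₂/k₁)/(k₂−k₁).
= ln(3.72/0.0657)/(3.72−0.0657) = ln(56.62)/3.654 = 4.036/3.654 = 1.10 h.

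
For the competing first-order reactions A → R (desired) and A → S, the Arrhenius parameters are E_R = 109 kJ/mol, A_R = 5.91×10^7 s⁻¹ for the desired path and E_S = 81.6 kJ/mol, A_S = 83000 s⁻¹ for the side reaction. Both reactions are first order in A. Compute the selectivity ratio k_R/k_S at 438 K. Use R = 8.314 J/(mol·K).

With equal orders, S_{R/S} = k_R/k_S = (A_R/A_S)·exp[(E_S−E_R)/(RT)].
(E_S−E_R)/(RT) = (81.6−109)×10³/(8.314×438) = -27400/3642 = -7.524.
k_R/k_S = (5.91×10^7/83000)·exp(-7.524) = 712.0 × 5.398×10^-4 = 0.384.

0.384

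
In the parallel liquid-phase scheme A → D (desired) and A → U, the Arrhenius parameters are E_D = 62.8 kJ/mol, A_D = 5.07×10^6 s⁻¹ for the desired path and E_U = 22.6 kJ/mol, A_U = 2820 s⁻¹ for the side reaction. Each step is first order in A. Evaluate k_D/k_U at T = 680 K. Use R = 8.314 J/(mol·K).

1.47

k_D/k_U = (A_D/A_U)·exp[−(E_D−E_U)/(RT)] = (A_D/A_U)·exp[(E_U−E_D)/(RT)].
(E_U−E_D)/(RT) = (22.6−62.8)×10³/(8.314×680) = -40200/5654 = -7.111.
k_D/k_U = (5.07×10^6/2820)·exp(-7.111) = 1798 × 8.164×10^-4 = 1.47.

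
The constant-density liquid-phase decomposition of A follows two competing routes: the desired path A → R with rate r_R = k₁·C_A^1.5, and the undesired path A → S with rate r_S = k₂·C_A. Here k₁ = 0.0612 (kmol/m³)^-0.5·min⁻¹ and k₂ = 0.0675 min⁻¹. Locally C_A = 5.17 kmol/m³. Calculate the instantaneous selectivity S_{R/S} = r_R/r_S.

S_{R/S} = r_R/r_S = (k₁·C_A^1.5)/(k₂·C_A) = (k₁/k₂)·C_A^0.5.
= (0.0612×5.170^1.5) / (0.0675×5.170) = 0.7194/0.3490 = 2.06.

2.06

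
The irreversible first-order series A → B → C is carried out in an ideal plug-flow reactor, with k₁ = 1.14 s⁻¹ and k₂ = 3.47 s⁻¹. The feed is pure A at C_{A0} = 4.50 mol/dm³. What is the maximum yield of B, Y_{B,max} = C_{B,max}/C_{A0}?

0.191

Evaluating C_B at τ_opt = ln(k₂/k₁)/(k₂−k₁) gives C_{B,max}/C_{A0} = (k₁/k₂)^[k₂/(k₂−k₁)].
= (1.14/3.47)^(3.47/(3.47−1.14)) = (0.3285)^(1.489) = 0.1906.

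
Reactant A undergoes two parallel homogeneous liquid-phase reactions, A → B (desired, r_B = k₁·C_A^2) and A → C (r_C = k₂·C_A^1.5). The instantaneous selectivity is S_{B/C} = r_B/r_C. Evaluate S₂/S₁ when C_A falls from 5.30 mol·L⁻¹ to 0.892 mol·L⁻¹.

S_{B/C} = (k₁/k₂)·C_A^0.5, so S₂/S₁ = (C_{A,2}/C_{A,1})^0.5.
= (0.892/5.30)^0.5 = (0.1683)^0.5 = 0.410.

0.410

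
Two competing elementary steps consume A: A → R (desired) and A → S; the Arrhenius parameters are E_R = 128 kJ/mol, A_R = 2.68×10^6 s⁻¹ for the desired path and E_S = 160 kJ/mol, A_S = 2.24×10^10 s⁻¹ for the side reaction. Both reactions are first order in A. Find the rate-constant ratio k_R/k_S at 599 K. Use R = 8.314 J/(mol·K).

k_R/k_S = (A_R/A_S)·exp[−(E_R−E_S)/(RT)] = (A_R/A_S)·exp[(E_S−E_R)/(RT)].
(E_S−E_R)/(RT) = (160−128)×10³/(8.314×599) = 32000/4980 = 6.426.
k_R/k_S = (2.68×10^6/2.24×10^10)·exp(6.426) = 1.196×10^-4 × 617.4 = 0.0739.
Since E_R < E_S, lowering the temperature improves selectivity toward R.

0.0739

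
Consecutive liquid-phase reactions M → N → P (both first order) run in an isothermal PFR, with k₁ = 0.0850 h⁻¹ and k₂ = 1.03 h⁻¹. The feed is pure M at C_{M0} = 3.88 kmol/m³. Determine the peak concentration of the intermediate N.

0.256 kmol/m³

For a first-order series the maximum intermediate yield is C_{N,max}/C_{M0} = (k₁/k₂)^[k₂/(k₂−k₁)].
= (0.0850/1.03)^(1.03/(1.03−0.0850)) = (0.08252)^(1.090) = 0.06594.
C_{N,max} = 0.06594×3.88 = 0.256 kmol/m³.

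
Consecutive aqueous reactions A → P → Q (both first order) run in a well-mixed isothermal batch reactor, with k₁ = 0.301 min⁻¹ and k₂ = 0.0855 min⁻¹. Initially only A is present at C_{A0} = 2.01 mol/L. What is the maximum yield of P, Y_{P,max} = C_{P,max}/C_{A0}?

At the optimum, C_{P,max}/C_{A0} = (k₁/k₂)^[k₂/(k₂−k₁)].
= (0.301/0.0855)^(0.0855/(0.0855−0.301)) = (3.520)^(-0.3968) = 0.6069.

0.607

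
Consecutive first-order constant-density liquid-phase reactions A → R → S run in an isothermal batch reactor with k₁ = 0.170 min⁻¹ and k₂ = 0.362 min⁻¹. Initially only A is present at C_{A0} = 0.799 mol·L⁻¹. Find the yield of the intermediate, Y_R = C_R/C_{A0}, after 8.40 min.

For first-order series with pure A initially, C_R(t) = k₁C_{A0}/(k₂−k₁)·(e^(−k₁t) − e^(−k₂t)).
e^(−k₁t) = e^(−0.170×8.40) = e^(−1.428) = 0.2398; e^(−k₂t) = e^(−3.041) = 0.04780.
C_R = 0.170×0.799/(0.362−0.170) × (0.2398−0.04780) = 0.7074×0.1920 = 0.1358 mol·L⁻¹.
Y_R = C_R/C_{A0} = 0.1358/0.799 = 0.170.

0.170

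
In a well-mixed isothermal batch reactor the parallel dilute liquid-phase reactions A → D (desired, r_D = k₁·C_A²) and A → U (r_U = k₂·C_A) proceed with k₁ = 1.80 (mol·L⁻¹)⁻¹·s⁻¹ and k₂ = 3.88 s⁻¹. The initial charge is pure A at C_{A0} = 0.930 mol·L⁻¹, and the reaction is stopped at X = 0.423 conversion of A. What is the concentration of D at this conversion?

0.0994 mol·L⁻¹

C_A = C_{A0}(1−X) = 0.5366 mol·L⁻¹.
Along a PFR/batch, dC_U/dC_A = −r_U/(r_D+r_U) = −k₂/(k₂+k₁·C_A).
Integrating from C_{A0} to C_A: C_U = (3.88/1.80)·ln[(3.88+1.80·0.930)/(3.88+1.80·0.537)] = 2.156·ln(5.554/4.846) = 0.2940 mol·L⁻¹.
Then C_D = (C_{A0}−C_A) − C_U = 0.3934 − 0.2940 = 0.09940 mol·L⁻¹.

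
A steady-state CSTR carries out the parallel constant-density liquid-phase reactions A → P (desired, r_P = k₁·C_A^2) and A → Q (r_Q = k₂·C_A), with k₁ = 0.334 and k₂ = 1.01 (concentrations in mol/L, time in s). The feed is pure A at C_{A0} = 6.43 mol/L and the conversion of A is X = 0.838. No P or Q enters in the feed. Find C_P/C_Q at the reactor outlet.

0.344

Exit C_A = C_{A0}(1−X) = 6.43×0.162 = 1.042 mol/L.
Rates in a CSTR are evaluated at the outlet concentration: r_P = 0.334×1.042^2 = 0.3624, r_Q = 1.01×1.042 = 1.052.
Overall selectivity = C_P/C_Q = r_Pτ/(r_Qτ) = r_P/r_Q = 0.344.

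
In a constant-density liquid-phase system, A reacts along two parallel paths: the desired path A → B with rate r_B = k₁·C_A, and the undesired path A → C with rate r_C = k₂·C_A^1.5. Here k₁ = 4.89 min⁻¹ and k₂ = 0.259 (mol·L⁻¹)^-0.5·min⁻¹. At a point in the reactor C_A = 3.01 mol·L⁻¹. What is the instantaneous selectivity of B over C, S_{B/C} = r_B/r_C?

10.9

S_{B/C} = r_B/r_C = (k₁·C_A)/(k₂·C_A^1.5) = (k₁/k₂)·C_A^-0.5.
= (4.89×3.010) / (0.259×3.010^1.5) = 14.72/1.353 = 10.9.
The undesired path is higher order in A, so low C_A (CSTR or dilute feed) favours B.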